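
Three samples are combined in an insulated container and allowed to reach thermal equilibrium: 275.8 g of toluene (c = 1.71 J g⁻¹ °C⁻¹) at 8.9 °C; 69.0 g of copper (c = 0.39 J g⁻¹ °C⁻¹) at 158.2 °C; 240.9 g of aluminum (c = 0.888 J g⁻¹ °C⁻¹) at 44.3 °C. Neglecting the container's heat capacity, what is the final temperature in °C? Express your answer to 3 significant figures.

T_f = 25.2 °C

Σ mᵢcᵢ(T − Tᵢ) = 0  ⇒  T = Σ mᵢcᵢTᵢ / Σ mᵢcᵢ
Σ mᵢcᵢ = 275.8×1.71 + 69.0×0.39 + 240.9×0.888 = 712.4472
Σ mᵢcᵢTᵢ = 471.618×8.9 + 26.91×158.2 + 213.9192×44.3 = 17931
T = 17931 / 712.4472 = 25.17 °C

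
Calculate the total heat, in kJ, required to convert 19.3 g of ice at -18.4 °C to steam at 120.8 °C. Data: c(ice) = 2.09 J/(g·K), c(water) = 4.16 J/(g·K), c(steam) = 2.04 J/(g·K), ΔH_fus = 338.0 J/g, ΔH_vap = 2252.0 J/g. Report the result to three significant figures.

q1 (heat ice -18.4→0.0 °C): 19.3 × 2.09 × 18.4 = 742 J
q2 (melt at 0 °C): 19.3 × 338.0 = 6523 J
q3 (heat water 0.0→100.0 °C): 19.3 × 4.16 × 100.0 = 8029 J
q4 (vaporize at 100 °C): 19.3 × 2252.0 = 43464 J
q5 (heat steam 100.0→120.8 °C): 19.3 × 2.04 × 20.8 = 819 J
Total: 742 + 6523 + 8029 + 43464 + 819 = 59577 J = 59.6 kJ

q = 59.6 kJ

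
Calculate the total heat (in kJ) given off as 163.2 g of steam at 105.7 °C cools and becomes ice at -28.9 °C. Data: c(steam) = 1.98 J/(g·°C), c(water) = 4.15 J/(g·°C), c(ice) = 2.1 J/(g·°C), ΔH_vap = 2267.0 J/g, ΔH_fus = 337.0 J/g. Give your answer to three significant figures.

q1 (cool steam 105.7→100 °C): 163.2 × 1.98 × 5.7 = 1842 J
q2 (condense at 100 °C): 163.2 × 2267.0 = 369974 J
q3 (cool water 100→0 °C): 163.2 × 4.15 × 100.0 = 67728 J
q4 (freeze at 0 °C): 163.2 × 337.0 = 54998 J
q5 (cool ice 0→-28.9 °C): 163.2 × 2.1 × 28.9 = 9905 J
Total: 1842 + 369974 + 67728 + 54998 + 9905 = 504447 J = 504 kJ

q = 504 kJ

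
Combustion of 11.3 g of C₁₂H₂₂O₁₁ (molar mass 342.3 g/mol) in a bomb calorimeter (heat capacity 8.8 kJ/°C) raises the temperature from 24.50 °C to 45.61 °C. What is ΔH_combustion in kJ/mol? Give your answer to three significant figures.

ΔT = 45.61 − 24.50 = 21.11 °C
q_cal = C_cal × ΔT = 8.8 × 21.11 = 185.768 kJ
n = 11.3 / 342.3 = 0.03301 mol
q_rxn = −q_cal = -185.768 kJ
ΔH = -185.768 / 0.03301 = -5628 kJ/mol

ΔH = -5630 kJ/mol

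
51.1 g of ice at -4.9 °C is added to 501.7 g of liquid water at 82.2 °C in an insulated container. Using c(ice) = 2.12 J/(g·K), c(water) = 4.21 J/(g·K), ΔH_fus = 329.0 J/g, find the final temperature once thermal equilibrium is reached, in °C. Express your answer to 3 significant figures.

T_f = 67.1 °C

Heat to bring ice to 0 °C and melt it: q₁ = 51.1×2.12×4.9 + 51.1×329.0 = 17343 J
Heat the water can supply cooling to 0 °C: 501.7×4.21×82.2 = 173619 J > q₁, so all ice melts.
Energy balance: 501.7×4.21×(82.2 − T) = 17343 + 51.1×4.21×(T − 0)
2112.157(82.2 − T) = 17343 + 215.131 T
173619 − 17343 = 2327.288 T
T = 156276 / 2327.288 = 67.149 °C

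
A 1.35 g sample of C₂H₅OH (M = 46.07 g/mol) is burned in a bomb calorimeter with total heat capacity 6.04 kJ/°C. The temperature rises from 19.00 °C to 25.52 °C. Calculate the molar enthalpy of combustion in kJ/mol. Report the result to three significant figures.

ΔT = 25.52 − 19.00 = 6.52 °C
q_cal = C_cal × ΔT = 6.04 × 6.52 = 39.3808 kJ
n = 1.35 / 46.07 = 0.02930 mol
q_rxn = −q_cal = -39.3808 kJ
ΔH = -39.3808 / 0.02930 = -1344 kJ/mol

ΔH = -1340 kJ/mol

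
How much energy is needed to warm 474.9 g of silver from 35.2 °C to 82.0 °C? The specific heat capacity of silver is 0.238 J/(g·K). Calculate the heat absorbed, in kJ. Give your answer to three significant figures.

q = 5.29 kJ

q = m c ΔT = 474.9 × 0.238 × (82.0 − 35.2)
q = 474.9 × 0.238 × 46.8 = 5290 J = 5.29 kJ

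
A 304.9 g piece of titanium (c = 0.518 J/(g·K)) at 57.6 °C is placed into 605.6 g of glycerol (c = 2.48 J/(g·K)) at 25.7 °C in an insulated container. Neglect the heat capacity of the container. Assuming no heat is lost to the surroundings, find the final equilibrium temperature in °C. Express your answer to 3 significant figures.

T_f = 28.7 °C

Heat lost by titanium = heat gained by glycerol.
(304.9)(0.518)(57.6 − T) = (605.6)(2.48)(T − 25.7)
157.9382 (57.6 − T) = 1501.888 (T − 25.7)
9097.2 − 157.9382 T = 1501.888 T − 38599
47696.2 = 1659.8262 T
T = 28.74 °C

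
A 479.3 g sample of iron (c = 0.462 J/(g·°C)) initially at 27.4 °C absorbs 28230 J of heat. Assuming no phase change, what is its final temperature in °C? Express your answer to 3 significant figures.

T_f = 155 °C

ΔT = q / (m c) = 28230 / (479.3 × 0.462) = 127.5 °C
T_f = 27.4 + 127.5 = 154.9 °C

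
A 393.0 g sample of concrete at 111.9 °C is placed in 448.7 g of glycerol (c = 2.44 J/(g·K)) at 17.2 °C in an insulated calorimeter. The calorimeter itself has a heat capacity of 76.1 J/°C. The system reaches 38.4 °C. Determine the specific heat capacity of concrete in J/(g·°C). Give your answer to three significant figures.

q_gained = (448.7 × 2.44 + 76.1) × (38.4 − 17.2) = 24820 J
q_lost = 393.0 × c × (111.9 − 38.4) = 28885.5 c
Set equal: c = 24820 / 28885.5 = 0.859 J/(g·°C)

c = 0.859 J/(g·°C)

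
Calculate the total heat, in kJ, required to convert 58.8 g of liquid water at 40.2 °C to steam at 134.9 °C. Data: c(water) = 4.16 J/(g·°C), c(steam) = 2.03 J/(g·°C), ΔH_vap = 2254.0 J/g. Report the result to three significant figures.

q = 151 kJ

q1 (heat water 40.2→100.0 °C): 58.8 × 4.16 × 59.8 = 14628 J
q2 (vaporize at 100 °C): 58.8 × 2254.0 = 132535 J
q3 (heat steam 100.0→134.9 °C): 58.8 × 2.03 × 34.9 = 4166 J
Total: 14628 + 132535 + 4166 = 151329 J = 151 kJ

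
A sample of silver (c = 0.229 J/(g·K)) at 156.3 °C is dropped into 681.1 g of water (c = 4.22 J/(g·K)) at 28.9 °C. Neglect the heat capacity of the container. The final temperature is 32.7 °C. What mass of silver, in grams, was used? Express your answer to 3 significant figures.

q_gained = (681.1 × 4.22) × (32.7 − 28.9) = 10920 J
q_lost = m × 0.229 × (156.3 − 32.7) = 28.3044 m
m = 10920 / 28.3044 = 386 g

m = 386 g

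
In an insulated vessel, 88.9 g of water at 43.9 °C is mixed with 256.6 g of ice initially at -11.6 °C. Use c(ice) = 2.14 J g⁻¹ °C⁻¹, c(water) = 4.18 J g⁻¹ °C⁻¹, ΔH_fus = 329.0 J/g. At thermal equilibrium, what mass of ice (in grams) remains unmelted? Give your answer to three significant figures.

Heat to warm all ice to 0 °C: 256.6×2.14×11.6 = 6369.8 J
Heat released by water cooling to 0 °C: 88.9×4.18×43.9 = 16313 J
16313 J < 6369.8 + 256.6×329.0 = 90791.2 J, so not all ice melts; final T = 0 °C.
Heat left for melting: 16313 − 6369.8 = 9943.2 J
Mass melted = 9943.2 / 329.0 = 30.22 g
Ice remaining = 256.6 − 30.22 = 226.38 g

m_ice remaining = 226 g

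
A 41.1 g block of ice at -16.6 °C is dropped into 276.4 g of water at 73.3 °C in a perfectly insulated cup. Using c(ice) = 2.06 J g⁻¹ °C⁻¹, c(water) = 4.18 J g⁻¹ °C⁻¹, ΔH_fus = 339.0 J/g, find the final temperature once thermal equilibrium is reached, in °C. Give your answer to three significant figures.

Heat to bring ice to 0 °C and melt it: q₁ = 41.1×2.06×16.6 + 41.1×339.0 = 15338 J
Heat the water can supply cooling to 0 °C: 276.4×4.18×73.3 = 84687.3 J > q₁, so all ice melts.
Energy balance: 276.4×4.18×(73.3 − T) = 15338 + 41.1×4.18×(T − 0)
1155.352(73.3 − T) = 15338 + 171.798 T
84687.3 − 15338 = 1327.150 T
T = 69349.3 / 1327.150 = 52.25 °C

T_f = 52.3 °C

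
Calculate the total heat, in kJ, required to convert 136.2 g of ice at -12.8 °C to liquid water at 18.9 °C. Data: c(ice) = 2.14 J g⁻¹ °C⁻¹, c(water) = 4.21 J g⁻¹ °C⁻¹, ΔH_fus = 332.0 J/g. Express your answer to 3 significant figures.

q = 59.8 kJ

q1 (heat ice -12.8→0.0 °C): 136.2 × 2.14 × 12.8 = 3731 J
q2 (melt at 0 °C): 136.2 × 332.0 = 45218 J
q3 (heat water 0.0→18.9 °C): 136.2 × 4.21 × 18.9 = 10837 J
Total: 3731 + 45218 + 10837 = 59786 J = 59.8 kJ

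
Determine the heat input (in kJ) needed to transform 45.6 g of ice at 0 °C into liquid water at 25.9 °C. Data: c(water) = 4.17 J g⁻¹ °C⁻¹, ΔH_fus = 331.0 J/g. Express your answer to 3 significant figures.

q1 (melt at 0 °C): 45.6 × 331.0 = 15094 J
q2 (heat water 0.0→25.9 °C): 45.6 × 4.17 × 25.9 = 4925 J
Total: 15094 + 4925 = 20019 J = 20.0 kJ

q = 20.0 kJ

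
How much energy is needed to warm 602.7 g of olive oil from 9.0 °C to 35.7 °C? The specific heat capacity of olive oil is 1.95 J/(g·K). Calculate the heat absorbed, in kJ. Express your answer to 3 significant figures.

q = 31.4 kJ

q = m c ΔT = 602.7 × 1.95 × (35.7 − 9.0)
q = 602.7 × 1.95 × 26.7 = 31380 J = 31.4 kJ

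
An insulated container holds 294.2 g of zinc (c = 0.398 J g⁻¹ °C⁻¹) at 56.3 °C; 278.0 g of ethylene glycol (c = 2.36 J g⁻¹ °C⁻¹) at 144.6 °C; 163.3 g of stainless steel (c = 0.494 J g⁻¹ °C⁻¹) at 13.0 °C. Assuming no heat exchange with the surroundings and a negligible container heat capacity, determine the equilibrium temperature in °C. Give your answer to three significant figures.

Σ mᵢcᵢ(T − Tᵢ) = 0  ⇒  T = Σ mᵢcᵢTᵢ / Σ mᵢcᵢ
Σ mᵢcᵢ = 294.2×0.398 + 278.0×2.36 + 163.3×0.494 = 853.8418
Σ mᵢcᵢTᵢ = 117.0916×56.3 + 656.08×144.6 + 80.6702×13.0 = 102510
T = 102510 / 853.8418 = 120.1 °C

T_f = 120 °C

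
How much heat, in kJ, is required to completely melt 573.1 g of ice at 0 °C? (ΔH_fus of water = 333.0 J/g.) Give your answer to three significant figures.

q = m × ΔH_fus = 573.1 × 333.0 = 190800 J = 191 kJ

q = 191 kJ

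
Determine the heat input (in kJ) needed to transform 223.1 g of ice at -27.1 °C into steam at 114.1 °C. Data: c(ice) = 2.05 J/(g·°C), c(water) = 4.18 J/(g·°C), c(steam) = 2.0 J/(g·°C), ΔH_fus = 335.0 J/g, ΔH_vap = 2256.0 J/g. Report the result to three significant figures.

q = 690 kJ

q1 (heat ice -27.1→0.0 °C): 223.1 × 2.05 × 27.1 = 12394 J
q2 (melt at 0 °C): 223.1 × 335.0 = 74739 J
q3 (heat water 0.0→100.0 °C): 223.1 × 4.18 × 100.0 = 93256 J
q4 (vaporize at 100 °C): 223.1 × 2256.0 = 503314 J
q5 (heat steam 100.0→114.1 °C): 223.1 × 2.0 × 14.1 = 6291 J
Total: 12394 + 74739 + 93256 + 503314 + 6291 = 689994 J = 690 kJ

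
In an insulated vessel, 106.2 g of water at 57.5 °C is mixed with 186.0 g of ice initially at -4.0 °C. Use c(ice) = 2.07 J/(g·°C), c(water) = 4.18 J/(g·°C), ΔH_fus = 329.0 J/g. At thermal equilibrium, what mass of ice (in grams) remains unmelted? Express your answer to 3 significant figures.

Heat to warm all ice to 0 °C: 186.0×2.07×4.0 = 1540.1 J
Heat released by water cooling to 0 °C: 106.2×4.18×57.5 = 25525 J
25525 J < 1540.1 + 186.0×329.0 = 62734.1 J, so not all ice melts; final T = 0 °C.
Heat left for melting: 25525 − 1540.1 = 23984.9 J
Mass melted = 23984.9 / 329.0 = 72.90 g
Ice remaining = 186.0 − 72.90 = 113.10 g

m_ice remaining = 113 g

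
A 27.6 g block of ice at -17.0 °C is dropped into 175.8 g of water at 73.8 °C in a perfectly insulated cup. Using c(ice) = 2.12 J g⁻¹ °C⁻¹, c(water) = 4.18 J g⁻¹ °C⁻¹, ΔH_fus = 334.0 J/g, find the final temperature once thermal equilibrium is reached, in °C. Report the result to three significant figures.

T_f = 51.8 °C

Heat to bring ice to 0 °C and melt it: q₁ = 27.6×2.12×17.0 + 27.6×334.0 = 10213 J
Heat the water can supply cooling to 0 °C: 175.8×4.18×73.8 = 54231.5 J > q₁, so all ice melts.
Energy balance: 175.8×4.18×(73.8 − T) = 10213 + 27.6×4.18×(T − 0)
734.844(73.8 − T) = 10213 + 115.368 T
54231.5 − 10213 = 850.212 T
T = 44018.5 / 850.212 = 51.77 °C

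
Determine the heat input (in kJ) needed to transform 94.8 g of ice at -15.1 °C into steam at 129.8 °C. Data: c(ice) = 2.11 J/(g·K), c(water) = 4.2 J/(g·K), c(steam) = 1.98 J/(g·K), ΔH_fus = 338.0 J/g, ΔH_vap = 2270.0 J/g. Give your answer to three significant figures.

q = 296 kJ

q1 (heat ice -15.1→0.0 °C): 94.8 × 2.11 × 15.1 = 3020 J
q2 (melt at 0 °C): 94.8 × 338.0 = 32042 J
q3 (heat water 0.0→100.0 °C): 94.8 × 4.2 × 100.0 = 39816 J
q4 (vaporize at 100 °C): 94.8 × 2270.0 = 215196 J
q5 (heat steam 100.0→129.8 °C): 94.8 × 1.98 × 29.8 = 5594 J
Total: 3020 + 32042 + 39816 + 215196 + 5594 = 295668 J = 296 kJ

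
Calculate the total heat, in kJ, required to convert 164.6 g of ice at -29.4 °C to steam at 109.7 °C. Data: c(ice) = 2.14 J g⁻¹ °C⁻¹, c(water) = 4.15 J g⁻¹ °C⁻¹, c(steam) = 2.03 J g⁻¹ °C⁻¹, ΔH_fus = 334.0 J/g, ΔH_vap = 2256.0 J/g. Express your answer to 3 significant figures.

q = 508 kJ

q1 (heat ice -29.4→0.0 °C): 164.6 × 2.14 × 29.4 = 10356 J
q2 (melt at 0 °C): 164.6 × 334.0 = 54976 J
q3 (heat water 0.0→100.0 °C): 164.6 × 4.15 × 100.0 = 68309 J
q4 (vaporize at 100 °C): 164.6 × 2256.0 = 371338 J
q5 (heat steam 100.0→109.7 °C): 164.6 × 2.03 × 9.7 = 3241 J
Total: 10356 + 54976 + 68309 + 371338 + 3241 = 508220 J = 508 kJ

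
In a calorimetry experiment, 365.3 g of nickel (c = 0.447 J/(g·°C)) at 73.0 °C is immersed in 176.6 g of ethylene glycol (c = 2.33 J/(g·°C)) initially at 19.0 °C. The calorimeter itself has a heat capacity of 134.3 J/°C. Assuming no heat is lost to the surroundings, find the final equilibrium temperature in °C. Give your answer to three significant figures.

T_f = 31.4 °C

Heat lost by nickel = heat gained by ethylene glycol + calorimeter.
(365.3)(0.447)(73.0 − T) = [(176.6)(2.33) + 134.3](T − 19.0)
163.2891 (73.0 − T) = 545.778 (T − 19.0)
11920 − 163.2891 T = 545.778 T − 10370
22290 = 709.0671 T
T = 31.44 °C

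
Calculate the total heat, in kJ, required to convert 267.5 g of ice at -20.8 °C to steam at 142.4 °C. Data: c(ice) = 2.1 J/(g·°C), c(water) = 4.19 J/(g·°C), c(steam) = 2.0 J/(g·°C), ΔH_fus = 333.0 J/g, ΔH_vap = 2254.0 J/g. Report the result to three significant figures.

q1 (heat ice -20.8→0.0 °C): 267.5 × 2.1 × 20.8 = 11684 J
q2 (melt at 0 °C): 267.5 × 333.0 = 89078 J
q3 (heat water 0.0→100.0 °C): 267.5 × 4.19 × 100.0 = 112083 J
q4 (vaporize at 100 °C): 267.5 × 2254.0 = 602945 J
q5 (heat steam 100.0→142.4 °C): 267.5 × 2.0 × 42.4 = 22684 J
Total: 11684 + 89078 + 112083 + 602945 + 22684 = 838474 J = 838 kJ

q = 838 kJ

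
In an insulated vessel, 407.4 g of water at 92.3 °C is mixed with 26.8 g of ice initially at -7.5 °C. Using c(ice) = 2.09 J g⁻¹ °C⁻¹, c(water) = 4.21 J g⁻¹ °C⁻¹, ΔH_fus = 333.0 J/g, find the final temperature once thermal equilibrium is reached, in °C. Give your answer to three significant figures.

T_f = 81.5 °C

Heat to bring ice to 0 °C and melt it: q₁ = 26.8×2.09×7.5 + 26.8×333.0 = 9344.5 J
Heat the water can supply cooling to 0 °C: 407.4×4.21×92.3 = 158309 J > q₁, so all ice melts.
Energy balance: 407.4×4.21×(92.3 − T) = 9344.5 + 26.8×4.21×(T − 0)
1715.154(92.3 − T) = 9344.5 + 112.828 T
158309 − 9344.5 = 1827.982 T
T = 148964.5 / 1827.982 = 81.49 °C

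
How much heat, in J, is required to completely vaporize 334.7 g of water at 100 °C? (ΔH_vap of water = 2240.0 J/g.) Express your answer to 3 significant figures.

q = 750000 J

q = m × ΔH_vap = 334.7 × 2240.0 = 749700 J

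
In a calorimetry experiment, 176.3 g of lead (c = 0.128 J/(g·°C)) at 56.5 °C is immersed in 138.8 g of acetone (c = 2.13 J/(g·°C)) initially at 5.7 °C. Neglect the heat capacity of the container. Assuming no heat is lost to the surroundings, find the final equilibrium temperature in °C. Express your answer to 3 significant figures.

T_f = 9.30 °C

Heat lost by lead = heat gained by acetone.
(176.3)(0.128)(56.5 − T) = (138.8)(2.13)(T − 5.7)
22.5664 (56.5 − T) = 295.644 (T − 5.7)
1275.0 − 22.5664 T = 295.644 T − 1685.2
2960.2 = 318.2104 T
T = 9.303 °C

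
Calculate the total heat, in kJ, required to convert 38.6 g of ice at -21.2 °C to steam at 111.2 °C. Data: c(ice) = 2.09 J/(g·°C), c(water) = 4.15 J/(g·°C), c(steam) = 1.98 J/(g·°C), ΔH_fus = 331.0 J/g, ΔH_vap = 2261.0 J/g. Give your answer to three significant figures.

q1 (heat ice -21.2→0.0 °C): 38.6 × 2.09 × 21.2 = 1710 J
q2 (melt at 0 °C): 38.6 × 331.0 = 12777 J
q3 (heat water 0.0→100.0 °C): 38.6 × 4.15 × 100.0 = 16019 J
q4 (vaporize at 100 °C): 38.6 × 2261.0 = 87275 J
q5 (heat steam 100.0→111.2 °C): 38.6 × 1.98 × 11.2 = 856 J
Total: 1710 + 12777 + 16019 + 87275 + 856 = 118637 J = 119 kJ

q = 119 kJ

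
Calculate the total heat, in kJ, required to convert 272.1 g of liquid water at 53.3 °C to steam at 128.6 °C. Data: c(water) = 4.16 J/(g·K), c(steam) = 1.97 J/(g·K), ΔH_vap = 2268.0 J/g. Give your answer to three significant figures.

q1 (heat water 53.3→100.0 °C): 272.1 × 4.16 × 46.7 = 52861 J
q2 (vaporize at 100 °C): 272.1 × 2268.0 = 617123 J
q3 (heat steam 100.0→128.6 °C): 272.1 × 1.97 × 28.6 = 15331 J
Total: 52861 + 617123 + 15331 = 685315 J = 685 kJ

q = 685 kJ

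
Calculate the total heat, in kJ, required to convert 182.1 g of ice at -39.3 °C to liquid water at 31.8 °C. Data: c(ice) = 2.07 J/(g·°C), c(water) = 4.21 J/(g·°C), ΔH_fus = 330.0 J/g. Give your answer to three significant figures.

q1 (heat ice -39.3→0.0 °C): 182.1 × 2.07 × 39.3 = 14814 J
q2 (melt at 0 °C): 182.1 × 330.0 = 60093 J
q3 (heat water 0.0→31.8 °C): 182.1 × 4.21 × 31.8 = 24379 J
Total: 14814 + 60093 + 24379 = 99286 J = 99.3 kJ

q = 99.3 kJ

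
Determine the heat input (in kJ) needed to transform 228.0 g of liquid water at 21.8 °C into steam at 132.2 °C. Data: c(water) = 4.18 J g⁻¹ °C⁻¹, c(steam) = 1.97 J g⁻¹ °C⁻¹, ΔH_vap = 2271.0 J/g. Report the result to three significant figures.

q = 607 kJ

q1 (heat water 21.8→100.0 °C): 228.0 × 4.18 × 78.2 = 74528 J
q2 (vaporize at 100 °C): 228.0 × 2271.0 = 517788 J
q3 (heat steam 100.0→132.2 °C): 228.0 × 1.97 × 32.2 = 14463 J
Total: 74528 + 517788 + 14463 = 606779 J = 607 kJ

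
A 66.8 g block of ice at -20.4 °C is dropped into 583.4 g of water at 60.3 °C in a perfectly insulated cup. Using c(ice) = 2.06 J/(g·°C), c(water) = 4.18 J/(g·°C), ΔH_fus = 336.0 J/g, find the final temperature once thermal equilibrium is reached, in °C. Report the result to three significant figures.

Heat to bring ice to 0 °C and melt it: q₁ = 66.8×2.06×20.4 + 66.8×336.0 = 25252 J
Heat the water can supply cooling to 0 °C: 583.4×4.18×60.3 = 147048 J > q₁, so all ice melts.
Energy balance: 583.4×4.18×(60.3 − T) = 25252 + 66.8×4.18×(T − 0)
2438.612(60.3 − T) = 25252 + 279.224 T
147048 − 25252 = 2717.836 T
T = 121796 / 2717.836 = 44.81 °C

T_f = 44.8 °C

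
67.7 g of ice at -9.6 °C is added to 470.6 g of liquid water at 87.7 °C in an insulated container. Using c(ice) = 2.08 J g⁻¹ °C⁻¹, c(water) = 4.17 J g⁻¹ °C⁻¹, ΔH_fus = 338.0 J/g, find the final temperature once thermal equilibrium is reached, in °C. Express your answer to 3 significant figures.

Heat to bring ice to 0 °C and melt it: q₁ = 67.7×2.08×9.6 + 67.7×338.0 = 24234 J
Heat the water can supply cooling to 0 °C: 470.6×4.17×87.7 = 172103 J > q₁, so all ice melts.
Energy balance: 470.6×4.17×(87.7 − T) = 24234 + 67.7×4.17×(T − 0)
1962.402(87.7 − T) = 24234 + 282.309 T
172103 − 24234 = 2244.711 T
T = 147869 / 2244.711 = 65.87 °C

T_f = 65.9 °C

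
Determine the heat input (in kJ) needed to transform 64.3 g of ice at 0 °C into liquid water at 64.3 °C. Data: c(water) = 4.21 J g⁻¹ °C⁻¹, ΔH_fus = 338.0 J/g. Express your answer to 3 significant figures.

q1 (melt at 0 °C): 64.3 × 338.0 = 21733 J
q2 (heat water 0.0→64.3 °C): 64.3 × 4.21 × 64.3 = 17406 J
Total: 21733 + 17406 = 39139 J = 39.1 kJ

q = 39.1 kJ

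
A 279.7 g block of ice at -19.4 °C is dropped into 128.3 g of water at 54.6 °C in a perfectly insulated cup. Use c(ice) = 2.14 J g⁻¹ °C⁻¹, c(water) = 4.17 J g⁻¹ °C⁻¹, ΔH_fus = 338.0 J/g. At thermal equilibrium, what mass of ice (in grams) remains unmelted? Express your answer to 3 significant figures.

Heat to warm all ice to 0 °C: 279.7×2.14×19.4 = 11612 J
Heat released by water cooling to 0 °C: 128.3×4.17×54.6 = 29212 J
29212 J < 11612 + 279.7×338.0 = 106150.6 J, so not all ice melts; final T = 0 °C.
Heat left for melting: 29212 − 11612 = 17600 J
Mass melted = 17600 / 338.0 = 52.07 g
Ice remaining = 279.7 − 52.07 = 227.63 g

m_ice remaining = 228 g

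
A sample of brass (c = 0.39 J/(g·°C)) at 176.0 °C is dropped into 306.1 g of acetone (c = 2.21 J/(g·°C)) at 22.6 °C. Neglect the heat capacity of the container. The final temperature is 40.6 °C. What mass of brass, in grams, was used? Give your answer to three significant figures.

m = 231 g

q_gained = (306.1 × 2.21) × (40.6 − 22.6) = 12180 J
q_lost = m × 0.39 × (176.0 − 40.6) = 52.806 m
m = 12180 / 52.806 = 231 g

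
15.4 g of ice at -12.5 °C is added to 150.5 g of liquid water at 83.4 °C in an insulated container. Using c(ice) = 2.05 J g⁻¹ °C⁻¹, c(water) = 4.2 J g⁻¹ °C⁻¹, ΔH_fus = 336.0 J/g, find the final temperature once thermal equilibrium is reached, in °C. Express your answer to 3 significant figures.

Heat to bring ice to 0 °C and melt it: q₁ = 15.4×2.05×12.5 + 15.4×336.0 = 5569.0 J
Heat the water can supply cooling to 0 °C: 150.5×4.2×83.4 = 52717.1 J > q₁, so all ice melts.
Energy balance: 150.5×4.2×(83.4 − T) = 5569.0 + 15.4×4.2×(T − 0)
632.1(83.4 − T) = 5569.0 + 64.68 T
52717.1 − 5569.0 = 696.78 T
T = 47148.1 / 696.78 = 67.67 °C

T_f = 67.7 °C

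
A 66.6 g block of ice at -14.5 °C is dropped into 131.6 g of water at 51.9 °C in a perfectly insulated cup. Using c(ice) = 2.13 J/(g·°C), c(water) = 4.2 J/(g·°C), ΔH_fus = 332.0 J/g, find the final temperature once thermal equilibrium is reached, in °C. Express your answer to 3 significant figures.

T_f = 5.43 °C

Heat to bring ice to 0 °C and melt it: q₁ = 66.6×2.13×14.5 + 66.6×332.0 = 24168 J
Heat the water can supply cooling to 0 °C: 131.6×4.2×51.9 = 28686.2 J > q₁, so all ice melts.
Energy balance: 131.6×4.2×(51.9 − T) = 24168 + 66.6×4.2×(T − 0)
552.72(51.9 − T) = 24168 + 279.72 T
28686.2 − 24168 = 832.44 T
T = 4518.2 / 832.44 = 5.428 °C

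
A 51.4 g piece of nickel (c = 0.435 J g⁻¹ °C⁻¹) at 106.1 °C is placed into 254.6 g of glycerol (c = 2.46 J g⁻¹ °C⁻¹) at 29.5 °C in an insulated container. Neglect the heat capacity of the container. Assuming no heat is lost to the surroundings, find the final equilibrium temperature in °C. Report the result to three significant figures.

T_f = 32.1 °C

Heat lost by nickel = heat gained by glycerol.
(51.4)(0.435)(106.1 − T) = (254.6)(2.46)(T − 29.5)
22.359 (106.1 − T) = 626.316 (T − 29.5)
2372.3 − 22.359 T = 626.316 T − 18476
20848.3 = 648.675 T
T = 32.14 °C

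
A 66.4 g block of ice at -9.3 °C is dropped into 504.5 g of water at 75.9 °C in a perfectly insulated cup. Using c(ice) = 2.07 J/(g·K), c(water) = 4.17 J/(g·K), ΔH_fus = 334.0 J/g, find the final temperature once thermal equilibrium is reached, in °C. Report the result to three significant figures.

Heat to bring ice to 0 °C and melt it: q₁ = 66.4×2.07×9.3 + 66.4×334.0 = 23456 J
Heat the water can supply cooling to 0 °C: 504.5×4.17×75.9 = 159676 J > q₁, so all ice melts.
Energy balance: 504.5×4.17×(75.9 − T) = 23456 + 66.4×4.17×(T − 0)
2103.765(75.9 − T) = 23456 + 276.888 T
159676 − 23456 = 2380.653 T
T = 136220 / 2380.653 = 57.22 °C

T_f = 57.2 °C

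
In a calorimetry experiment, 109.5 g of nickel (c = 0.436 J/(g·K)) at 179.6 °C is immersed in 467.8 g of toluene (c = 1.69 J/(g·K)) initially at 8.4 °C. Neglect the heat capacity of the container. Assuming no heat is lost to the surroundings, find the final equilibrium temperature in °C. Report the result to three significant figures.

T_f = 18.1 °C

Heat lost by nickel = heat gained by toluene.
(109.5)(0.436)(179.6 − T) = (467.8)(1.69)(T − 8.4)
47.742 (179.6 − T) = 790.582 (T − 8.4)
8574.5 − 47.742 T = 790.582 T − 6640.9
15215.4 = 838.324 T
T = 18.1498 °C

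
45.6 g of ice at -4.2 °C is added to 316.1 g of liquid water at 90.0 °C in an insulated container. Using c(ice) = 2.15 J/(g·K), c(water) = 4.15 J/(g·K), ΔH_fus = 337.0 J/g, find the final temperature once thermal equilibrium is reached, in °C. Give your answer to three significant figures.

T_f = 68.1 °C

Heat to bring ice to 0 °C and melt it: q₁ = 45.6×2.15×4.2 + 45.6×337.0 = 15779 J
Heat the water can supply cooling to 0 °C: 316.1×4.15×90.0 = 118063 J > q₁, so all ice melts.
Energy balance: 316.1×4.15×(90.0 − T) = 15779 + 45.6×4.15×(T − 0)
1311.815(90.0 − T) = 15779 + 189.24 T
118063 − 15779 = 1501.055 T
T = 102284 / 1501.055 = 68.14 °C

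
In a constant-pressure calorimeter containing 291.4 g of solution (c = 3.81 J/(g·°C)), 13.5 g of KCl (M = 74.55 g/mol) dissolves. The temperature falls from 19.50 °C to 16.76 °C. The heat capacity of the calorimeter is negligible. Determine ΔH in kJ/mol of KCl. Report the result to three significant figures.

|ΔT| = |16.76 − 19.50| = 2.74 °C
|q_surr| = (291.4 × 3.81) × 2.74 = 1110.234 × 2.74 = 3042 J
n(KCl) = 13.5 / 74.55 = 0.1811 mol
Temperature fell, so q_rxn = +|q_surr| = 3.042 kJ
ΔH = q_rxn / n = 16.80 kJ/mol

ΔH = 16.8 kJ/mol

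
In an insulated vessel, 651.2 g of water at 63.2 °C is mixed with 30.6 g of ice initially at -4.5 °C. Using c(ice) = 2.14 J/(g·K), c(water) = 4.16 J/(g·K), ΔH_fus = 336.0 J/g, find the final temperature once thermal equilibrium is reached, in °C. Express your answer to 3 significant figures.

Heat to bring ice to 0 °C and melt it: q₁ = 30.6×2.14×4.5 + 30.6×336.0 = 10576 J
Heat the water can supply cooling to 0 °C: 651.2×4.16×63.2 = 171208 J > q₁, so all ice melts.
Energy balance: 651.2×4.16×(63.2 − T) = 10576 + 30.6×4.16×(T − 0)
2708.992(63.2 − T) = 10576 + 127.296 T
171208 − 10576 = 2836.288 T
T = 160632 / 2836.288 = 56.63 °C

T_f = 56.6 °C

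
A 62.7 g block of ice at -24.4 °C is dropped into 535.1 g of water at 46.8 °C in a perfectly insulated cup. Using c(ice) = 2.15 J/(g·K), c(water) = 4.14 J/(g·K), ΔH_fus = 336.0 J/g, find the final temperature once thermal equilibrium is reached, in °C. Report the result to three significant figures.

T_f = 32.0 °C

Heat to bring ice to 0 °C and melt it: q₁ = 62.7×2.15×24.4 + 62.7×336.0 = 24356.44 J
Heat the water can supply cooling to 0 °C: 535.1×4.14×46.8 = 103676.70 J > q₁, so all ice melts.
Energy balance: 535.1×4.14×(46.8 − T) = 24356.44 + 62.7×4.14×(T − 0)
2215.314(46.8 − T) = 24356.44 + 259.578 T
103676.70 − 24356.44 = 2474.892 T
T = 79320.26 / 2474.892 = 32.04999 °C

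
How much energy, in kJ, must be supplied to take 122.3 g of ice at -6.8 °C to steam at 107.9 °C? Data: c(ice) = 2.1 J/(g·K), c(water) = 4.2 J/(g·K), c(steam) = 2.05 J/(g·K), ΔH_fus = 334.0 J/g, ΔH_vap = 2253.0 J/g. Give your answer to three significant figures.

q = 371 kJ

q1 (heat ice -6.8→0.0 °C): 122.3 × 2.1 × 6.8 = 1746 J
q2 (melt at 0 °C): 122.3 × 334.0 = 40848 J
q3 (heat water 0.0→100.0 °C): 122.3 × 4.2 × 100.0 = 51366 J
q4 (vaporize at 100 °C): 122.3 × 2253.0 = 275542 J
q5 (heat steam 100.0→107.9 °C): 122.3 × 2.05 × 7.9 = 1981 J
Total: 1746 + 40848 + 51366 + 275542 + 1981 = 371483 J = 371 kJ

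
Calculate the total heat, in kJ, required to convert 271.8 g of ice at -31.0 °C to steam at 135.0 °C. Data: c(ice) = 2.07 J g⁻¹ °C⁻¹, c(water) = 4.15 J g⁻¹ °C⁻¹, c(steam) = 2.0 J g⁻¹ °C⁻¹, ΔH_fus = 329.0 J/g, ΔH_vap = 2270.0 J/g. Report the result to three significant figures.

q = 856 kJ

q1 (heat ice -31.0→0.0 °C): 271.8 × 2.07 × 31.0 = 17441 J
q2 (melt at 0 °C): 271.8 × 329.0 = 89422 J
q3 (heat water 0.0→100.0 °C): 271.8 × 4.15 × 100.0 = 112797 J
q4 (vaporize at 100 °C): 271.8 × 2270.0 = 616986 J
q5 (heat steam 100.0→135.0 °C): 271.8 × 2.0 × 35.0 = 19026 J
Total: 17441 + 89422 + 112797 + 616986 + 19026 = 855672 J = 856 kJ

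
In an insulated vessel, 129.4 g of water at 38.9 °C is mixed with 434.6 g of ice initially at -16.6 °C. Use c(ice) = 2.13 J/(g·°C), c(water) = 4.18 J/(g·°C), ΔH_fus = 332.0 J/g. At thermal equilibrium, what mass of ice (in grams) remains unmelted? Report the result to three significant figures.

m_ice remaining = 418 g

Heat to warm all ice to 0 °C: 434.6×2.13×16.6 = 15367 J
Heat released by water cooling to 0 °C: 129.4×4.18×38.9 = 21041 J
21041 J < 15367 + 434.6×332.0 = 159654.2 J, so not all ice melts; final T = 0 °C.
Heat left for melting: 21041 − 15367 = 5674 J
Mass melted = 5674 / 332.0 = 17.09 g
Ice remaining = 434.6 − 17.09 = 417.51 g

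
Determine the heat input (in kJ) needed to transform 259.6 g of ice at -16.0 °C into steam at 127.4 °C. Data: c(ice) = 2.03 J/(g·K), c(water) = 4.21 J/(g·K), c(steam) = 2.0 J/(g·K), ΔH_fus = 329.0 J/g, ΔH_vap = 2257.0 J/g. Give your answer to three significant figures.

q = 803 kJ

q1 (heat ice -16.0→0.0 °C): 259.6 × 2.03 × 16.0 = 8432 J
q2 (melt at 0 °C): 259.6 × 329.0 = 85408 J
q3 (heat water 0.0→100.0 °C): 259.6 × 4.21 × 100.0 = 109292 J
q4 (vaporize at 100 °C): 259.6 × 2257.0 = 585917 J
q5 (heat steam 100.0→127.4 °C): 259.6 × 2.0 × 27.4 = 14226 J
Total: 8432 + 85408 + 109292 + 585917 + 14226 = 803275 J = 803 kJ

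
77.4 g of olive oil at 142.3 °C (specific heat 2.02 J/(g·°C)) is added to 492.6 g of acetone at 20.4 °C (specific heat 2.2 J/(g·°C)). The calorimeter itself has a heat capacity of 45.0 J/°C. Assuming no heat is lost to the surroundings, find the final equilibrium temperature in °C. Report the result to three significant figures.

T_f = 35.2 °C

Heat lost by olive oil = heat gained by acetone + calorimeter.
(77.4)(2.02)(142.3 − T) = [(492.6)(2.2) + 45.0](T − 20.4)
156.348 (142.3 − T) = 1128.72 (T − 20.4)
22248 − 156.348 T = 1128.72 T − 23026
45274 = 1285.068 T
T = 35.23 °C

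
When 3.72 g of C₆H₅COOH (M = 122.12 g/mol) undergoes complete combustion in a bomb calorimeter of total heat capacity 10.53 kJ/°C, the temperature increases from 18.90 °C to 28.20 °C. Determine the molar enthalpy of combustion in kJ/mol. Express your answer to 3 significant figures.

ΔT = 28.20 − 18.90 = 9.30 °C
q_cal = C_cal × ΔT = 10.53 × 9.30 = 97.929 kJ
n = 3.72 / 122.12 = 0.030462 mol
q_rxn = −q_cal = -97.929 kJ
ΔH = -97.929 / 0.030462 = -3214.8 kJ/mol

ΔH = -3210 kJ/mol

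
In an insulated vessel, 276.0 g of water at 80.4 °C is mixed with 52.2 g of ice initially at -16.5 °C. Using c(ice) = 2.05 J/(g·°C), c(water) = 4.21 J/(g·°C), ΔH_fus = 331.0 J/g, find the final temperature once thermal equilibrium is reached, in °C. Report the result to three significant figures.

T_f = 53.8 °C

Heat to bring ice to 0 °C and melt it: q₁ = 52.2×2.05×16.5 + 52.2×331.0 = 19044 J
Heat the water can supply cooling to 0 °C: 276.0×4.21×80.4 = 93421.6 J > q₁, so all ice melts.
Energy balance: 276.0×4.21×(80.4 − T) = 19044 + 52.2×4.21×(T − 0)
1161.96(80.4 − T) = 19044 + 219.762 T
93421.6 − 19044 = 1381.722 T
T = 74377.6 / 1381.722 = 53.83 °C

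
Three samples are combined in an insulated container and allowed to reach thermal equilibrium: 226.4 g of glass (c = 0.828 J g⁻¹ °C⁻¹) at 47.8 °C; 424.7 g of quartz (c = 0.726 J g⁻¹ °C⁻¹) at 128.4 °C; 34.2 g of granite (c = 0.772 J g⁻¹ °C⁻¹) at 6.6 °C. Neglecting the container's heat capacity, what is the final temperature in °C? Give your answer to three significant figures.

Σ mᵢcᵢ(T − Tᵢ) = 0  ⇒  T = Σ mᵢcᵢTᵢ / Σ mᵢcᵢ
Σ mᵢcᵢ = 226.4×0.828 + 424.7×0.726 + 34.2×0.772 = 522.1938
Σ mᵢcᵢTᵢ = 187.4592×47.8 + 308.3322×128.4 + 26.4024×6.6 = 48725
T = 48725 / 522.1938 = 93.31 °C

T_f = 93.3 °C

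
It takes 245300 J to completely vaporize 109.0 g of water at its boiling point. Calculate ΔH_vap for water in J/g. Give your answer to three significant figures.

ΔH_vap = q / m = 245300 / 109.0 = 2250 J/g

ΔH_vap = 2250 J/g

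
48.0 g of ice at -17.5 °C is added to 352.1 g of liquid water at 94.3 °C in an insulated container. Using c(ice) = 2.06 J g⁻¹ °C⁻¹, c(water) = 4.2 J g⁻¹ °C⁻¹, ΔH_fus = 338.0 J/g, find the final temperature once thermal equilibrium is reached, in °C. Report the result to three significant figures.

Heat to bring ice to 0 °C and melt it: q₁ = 48.0×2.06×17.5 + 48.0×338.0 = 17954 J
Heat the water can supply cooling to 0 °C: 352.1×4.2×94.3 = 139453 J > q₁, so all ice melts.
Energy balance: 352.1×4.2×(94.3 − T) = 17954 + 48.0×4.2×(T − 0)
1478.82(94.3 − T) = 17954 + 201.6 T
139453 − 17954 = 1680.42 T
T = 121499 / 1680.42 = 72.30 °C

T_f = 72.3 °C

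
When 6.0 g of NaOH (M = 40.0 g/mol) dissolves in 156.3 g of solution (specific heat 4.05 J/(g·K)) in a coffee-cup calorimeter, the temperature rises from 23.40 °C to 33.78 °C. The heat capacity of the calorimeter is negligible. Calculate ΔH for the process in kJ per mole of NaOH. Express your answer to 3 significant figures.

ΔH = -43.8 kJ/mol

|ΔT| = |33.78 − 23.40| = 10.38 °C
|q_surr| = (156.3 × 4.05) × 10.38 = 633.015 × 10.38 = 6571 J
n(NaOH) = 6.0 / 40.0 = 0.1500 mol
Temperature rose, so q_rxn = −|q_surr| = -6.571 kJ
ΔH = q_rxn / n = -43.81 kJ/mol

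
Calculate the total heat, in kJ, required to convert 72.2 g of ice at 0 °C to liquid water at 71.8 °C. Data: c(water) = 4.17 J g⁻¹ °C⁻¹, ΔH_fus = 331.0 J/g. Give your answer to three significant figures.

q = 45.5 kJ

q1 (melt at 0 °C): 72.2 × 331.0 = 23898 J
q2 (heat water 0.0→71.8 °C): 72.2 × 4.17 × 71.8 = 21617 J
Total: 23898 + 21617 = 45515 J = 45.5 kJ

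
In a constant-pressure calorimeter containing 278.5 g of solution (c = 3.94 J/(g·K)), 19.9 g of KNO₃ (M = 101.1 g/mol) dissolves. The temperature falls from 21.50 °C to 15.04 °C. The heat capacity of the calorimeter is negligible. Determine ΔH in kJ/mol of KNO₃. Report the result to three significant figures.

ΔH = 36.0 kJ/mol

|ΔT| = |15.04 − 21.50| = 6.46 °C
|q_surr| = (278.5 × 3.94) × 6.46 = 1097.29 × 6.46 = 7088 J
n(KNO₃) = 19.9 / 101.1 = 0.1968 mol
Temperature fell, so q_rxn = +|q_surr| = 7.088 kJ
ΔH = q_rxn / n = 36.02 kJ/mol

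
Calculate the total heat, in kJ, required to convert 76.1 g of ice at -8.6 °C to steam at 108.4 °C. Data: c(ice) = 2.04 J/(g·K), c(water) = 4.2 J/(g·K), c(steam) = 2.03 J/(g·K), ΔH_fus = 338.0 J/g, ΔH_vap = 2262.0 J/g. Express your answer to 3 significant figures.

q1 (heat ice -8.6→0.0 °C): 76.1 × 2.04 × 8.6 = 1335 J
q2 (melt at 0 °C): 76.1 × 338.0 = 25722 J
q3 (heat water 0.0→100.0 °C): 76.1 × 4.2 × 100.0 = 31962 J
q4 (vaporize at 100 °C): 76.1 × 2262.0 = 172138 J
q5 (heat steam 100.0→108.4 °C): 76.1 × 2.03 × 8.4 = 1298 J
Total: 1335 + 25722 + 31962 + 172138 + 1298 = 232455 J = 232 kJ

q = 232 kJ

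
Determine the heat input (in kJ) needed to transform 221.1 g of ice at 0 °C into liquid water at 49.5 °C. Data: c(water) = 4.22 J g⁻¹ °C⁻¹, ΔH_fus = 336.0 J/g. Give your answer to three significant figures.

q = 120 kJ

q1 (melt at 0 °C): 221.1 × 336.0 = 74290 J
q2 (heat water 0.0→49.5 °C): 221.1 × 4.22 × 49.5 = 46186 J
Total: 74290 + 46186 = 120476 J = 120 kJ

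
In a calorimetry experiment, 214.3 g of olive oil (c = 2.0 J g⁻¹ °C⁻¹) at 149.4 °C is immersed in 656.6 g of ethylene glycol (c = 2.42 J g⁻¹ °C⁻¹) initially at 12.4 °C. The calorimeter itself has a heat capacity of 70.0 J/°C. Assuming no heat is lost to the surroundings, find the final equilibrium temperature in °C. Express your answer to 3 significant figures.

Heat lost by olive oil = heat gained by ethylene glycol + calorimeter.
(214.3)(2.0)(149.4 − T) = [(656.6)(2.42) + 70.0](T − 12.4)
428.6 (149.4 − T) = 1658.972 (T − 12.4)
64033 − 428.6 T = 1658.972 T − 20571
84604 = 2087.572 T
T = 40.53 °C

T_f = 40.5 °C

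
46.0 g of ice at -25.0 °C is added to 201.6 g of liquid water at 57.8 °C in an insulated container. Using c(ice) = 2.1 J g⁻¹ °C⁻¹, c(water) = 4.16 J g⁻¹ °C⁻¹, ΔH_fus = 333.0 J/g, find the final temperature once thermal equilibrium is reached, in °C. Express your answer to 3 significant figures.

Heat to bring ice to 0 °C and melt it: q₁ = 46.0×2.1×25.0 + 46.0×333.0 = 17733 J
Heat the water can supply cooling to 0 °C: 201.6×4.16×57.8 = 48474.3 J > q₁, so all ice melts.
Energy balance: 201.6×4.16×(57.8 − T) = 17733 + 46.0×4.16×(T − 0)
838.656(57.8 − T) = 17733 + 191.36 T
48474.3 − 17733 = 1030.016 T
T = 30741.3 / 1030.016 = 29.845 °C

T_f = 29.8 °C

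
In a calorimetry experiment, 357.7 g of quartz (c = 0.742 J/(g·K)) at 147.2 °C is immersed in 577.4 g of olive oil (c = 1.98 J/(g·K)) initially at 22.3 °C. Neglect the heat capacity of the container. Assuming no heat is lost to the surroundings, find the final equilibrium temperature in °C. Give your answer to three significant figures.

Heat lost by quartz = heat gained by olive oil.
(357.7)(0.742)(147.2 − T) = (577.4)(1.98)(T − 22.3)
265.4134 (147.2 − T) = 1143.252 (T − 22.3)
39069 − 265.4134 T = 1143.252 T − 25495
64564 = 1408.6654 T
T = 45.83 °C

T_f = 45.8 °C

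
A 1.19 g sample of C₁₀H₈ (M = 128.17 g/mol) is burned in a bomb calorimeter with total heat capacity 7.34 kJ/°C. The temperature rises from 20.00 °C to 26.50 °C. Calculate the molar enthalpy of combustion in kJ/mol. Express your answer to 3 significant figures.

ΔT = 26.50 − 20.00 = 6.50 °C
q_cal = C_cal × ΔT = 7.34 × 6.50 = 47.71 kJ
n = 1.19 / 128.17 = 0.009285 mol
q_rxn = −q_cal = -47.71 kJ
ΔH = -47.71 / 0.009285 = -5138 kJ/mol

ΔH = -5140 kJ/mol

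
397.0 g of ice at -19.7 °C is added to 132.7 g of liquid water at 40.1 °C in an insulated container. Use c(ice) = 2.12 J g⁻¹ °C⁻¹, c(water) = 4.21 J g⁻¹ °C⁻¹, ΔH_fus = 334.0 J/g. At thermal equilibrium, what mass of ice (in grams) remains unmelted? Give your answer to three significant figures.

Heat to warm all ice to 0 °C: 397.0×2.12×19.7 = 16580 J
Heat released by water cooling to 0 °C: 132.7×4.21×40.1 = 22403 J
22403 J < 16580 + 397.0×334.0 = 149178 J, so not all ice melts; final T = 0 °C.
Heat left for melting: 22403 − 16580 = 5823 J
Mass melted = 5823 / 334.0 = 17.43 g
Ice remaining = 397.0 − 17.43 = 379.57 g

m_ice remaining = 380 g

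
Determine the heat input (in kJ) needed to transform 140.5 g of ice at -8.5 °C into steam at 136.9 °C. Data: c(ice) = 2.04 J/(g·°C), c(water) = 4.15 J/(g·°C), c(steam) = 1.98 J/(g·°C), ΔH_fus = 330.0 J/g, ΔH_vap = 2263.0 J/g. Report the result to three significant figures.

q1 (heat ice -8.5→0.0 °C): 140.5 × 2.04 × 8.5 = 2436 J
q2 (melt at 0 °C): 140.5 × 330.0 = 46365 J
q3 (heat water 0.0→100.0 °C): 140.5 × 4.15 × 100.0 = 58308 J
q4 (vaporize at 100 °C): 140.5 × 2263.0 = 317952 J
q5 (heat steam 100.0→136.9 °C): 140.5 × 1.98 × 36.9 = 10265 J
Total: 2436 + 46365 + 58308 + 317952 + 10265 = 435326 J = 435 kJ

q = 435 kJ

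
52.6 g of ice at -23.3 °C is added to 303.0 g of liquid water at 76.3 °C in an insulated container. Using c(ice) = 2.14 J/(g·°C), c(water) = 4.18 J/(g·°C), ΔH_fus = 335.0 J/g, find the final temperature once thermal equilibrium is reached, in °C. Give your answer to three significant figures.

Heat to bring ice to 0 °C and melt it: q₁ = 52.6×2.14×23.3 + 52.6×335.0 = 20244 J
Heat the water can supply cooling to 0 °C: 303.0×4.18×76.3 = 96637.0 J > q₁, so all ice melts.
Energy balance: 303.0×4.18×(76.3 − T) = 20244 + 52.6×4.18×(T − 0)
1266.54(76.3 − T) = 20244 + 219.868 T
96637.0 − 20244 = 1486.408 T
T = 76393.0 / 1486.408 = 51.39 °C

T_f = 51.4 °C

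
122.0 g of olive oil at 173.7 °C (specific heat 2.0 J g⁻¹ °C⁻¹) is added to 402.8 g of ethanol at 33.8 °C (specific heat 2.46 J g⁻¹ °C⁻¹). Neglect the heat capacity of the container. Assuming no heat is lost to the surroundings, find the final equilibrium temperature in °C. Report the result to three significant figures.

Heat lost by olive oil = heat gained by ethanol.
(122.0)(2.0)(173.7 − T) = (402.8)(2.46)(T − 33.8)
244 (173.7 − T) = 990.888 (T − 33.8)
42383 − 244 T = 990.888 T − 33492
75875 = 1234.888 T
T = 61.44 °C

T_f = 61.4 °C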